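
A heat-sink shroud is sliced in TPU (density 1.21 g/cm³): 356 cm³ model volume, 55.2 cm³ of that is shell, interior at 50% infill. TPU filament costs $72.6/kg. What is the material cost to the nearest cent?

Volume inside the shell: 356 − 55.2 → 300.8 cm³.
Infill volume = 0.50 × 300.8, so 150.4 cm³.
Total printed volume: 55.2 + 150.4 → 205.6 cm³.
Mass: 205.6 × 1.21 → 248.776 g.
At $72.6/kg: 248.776/1000 × 72.6 = $18.06.

$18.06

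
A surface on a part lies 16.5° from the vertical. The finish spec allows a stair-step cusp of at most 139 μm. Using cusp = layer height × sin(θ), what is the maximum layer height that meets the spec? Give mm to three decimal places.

Layer height = cusp / sin(16.5°) = 0.139 / 0.2840 = 0.489 mm.

0.489 mm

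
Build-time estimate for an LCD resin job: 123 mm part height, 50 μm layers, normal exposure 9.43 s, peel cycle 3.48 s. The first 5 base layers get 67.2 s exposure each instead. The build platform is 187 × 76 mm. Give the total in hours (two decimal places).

Number of layers: 123 / 0.05 → 2460 (rounded up).
Burn-in layers = 5 × (67.2 + 3.48), so 353.4 s.
Regular layers: 2455 × (9.43 + 3.48) → 31694.05 s.
Sum: 353.4 + 31694.05 = 32047.45 s → 8.90 hours.

8.90 hours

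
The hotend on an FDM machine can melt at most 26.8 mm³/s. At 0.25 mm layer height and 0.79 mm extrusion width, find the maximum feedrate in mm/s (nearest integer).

Extrusion cross-section: 0.25 × 0.79 → 0.1975 mm².
Max speed = 26.8 / 0.1975 = 135.70 ≈ 136 mm/s.

136 mm/s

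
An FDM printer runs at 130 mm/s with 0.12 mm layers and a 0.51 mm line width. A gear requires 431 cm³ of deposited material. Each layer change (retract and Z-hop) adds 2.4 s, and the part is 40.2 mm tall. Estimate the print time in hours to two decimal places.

15.27 hours

Bead cross-section = 0.12 × 0.51, so 0.0612 mm².
Toolpath length = 431 cm³ / 0.0612 mm² = 431000 / 0.0612 = 7042483.7 mm.
Extrusion time: 7042483.7 / 130 → 54173 s.
Layers = ⌈40.2/0.12⌉ = 335.
Non-print overhead: 335 × 2.4 → 804 s.
Altogether 54173 + 804 = 54977 s, i.e. 15.27 hours.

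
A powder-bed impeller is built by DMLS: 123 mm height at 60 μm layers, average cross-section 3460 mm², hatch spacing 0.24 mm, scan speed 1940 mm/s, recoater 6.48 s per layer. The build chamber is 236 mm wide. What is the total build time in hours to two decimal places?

7.92 hours

Layers = ⌈123/0.06⌉ = 2050.
Scan path per layer = 3460 / 0.24, so 14416.7 mm.
Laser time per layer = 14416.7 / 1940 = 7.4313 s.
Per-layer time = 7.4313 + 6.48 = 13.9113 s.
Build time = 2050 × 13.9113 = 28518.165 s = 7.92 hours.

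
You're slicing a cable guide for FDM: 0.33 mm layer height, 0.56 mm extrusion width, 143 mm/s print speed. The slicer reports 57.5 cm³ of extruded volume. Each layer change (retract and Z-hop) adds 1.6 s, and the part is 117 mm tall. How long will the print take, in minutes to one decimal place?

Extrusion cross-section = 0.33 × 0.56 = 0.1848 mm².
Total extruded path = 57500/0.1848 = 311147.2 mm.
Extrusion time: 311147.2 / 143 → 2175.9 s.
Layer count = ceil(117 / 0.33) = 355.
Non-print overhead: 355 × 1.6 → 568 s.
Total = 2175.9 + 568 = 2743.9 s = 45.7 minutes.

45.7 minutes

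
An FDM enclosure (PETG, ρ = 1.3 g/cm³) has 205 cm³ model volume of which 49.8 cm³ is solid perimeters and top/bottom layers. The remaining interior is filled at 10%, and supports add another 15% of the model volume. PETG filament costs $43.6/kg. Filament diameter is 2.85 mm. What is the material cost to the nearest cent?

Interior volume: 205 − 49.8 → 155.2 cm³.
Infill deposited: 0.10 × 155.2 → 15.52 cm³.
Support = 0.15 × 205 = 30.75 cm³.
Total printed volume = 49.8 + 15.52 + 30.75, so 96.07 cm³.
Mass: 96.07 × 1.3 → 124.891 g.
Cost = 124.891 g / 1000 × $43.6/kg = $5.45.

$5.45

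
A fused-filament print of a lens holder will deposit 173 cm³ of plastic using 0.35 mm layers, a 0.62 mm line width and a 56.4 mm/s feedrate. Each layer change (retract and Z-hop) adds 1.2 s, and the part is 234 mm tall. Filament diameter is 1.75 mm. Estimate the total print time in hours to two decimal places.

4.15 hours

Bead cross-section = 0.35 × 0.62, so 0.217 mm².
Toolpath length = 173 cm³ / 0.217 mm² = 173000 / 0.217 = 797235 mm.
Time extruding = 797235 / 56.4 = 14135.4 s.
Layer count = ceil(234 / 0.35) = 669.
Z-hop total = 669 × 1.2, so 802.8 s.
Altogether 14135.4 + 802.8 = 14938.2 s, i.e. 4.15 hours.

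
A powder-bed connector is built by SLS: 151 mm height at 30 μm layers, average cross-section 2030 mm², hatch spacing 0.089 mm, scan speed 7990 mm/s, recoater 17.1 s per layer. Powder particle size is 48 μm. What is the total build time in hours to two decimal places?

Layers = ⌈151/0.03⌉ = 5034.
Scan path per layer = 2030 / 0.089, so 22809 mm.
Laser time per layer = 22809 / 7990 = 2.8547 s.
Layer cycle = 2.8547 + 17.1, so 19.9547 s.
Total: 5034 × 19.9547 s = 100451.9598 s → 27.90 hours.

27.90 hours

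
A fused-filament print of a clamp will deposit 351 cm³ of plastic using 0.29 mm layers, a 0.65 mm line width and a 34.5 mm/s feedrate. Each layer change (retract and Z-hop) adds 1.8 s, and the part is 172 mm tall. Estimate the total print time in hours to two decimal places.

15.29 hours

Line area: 0.29 × 0.65 → 0.1885 mm².
Path length: 351000 mm³ / 0.1885 mm² → 1862069 mm.
Print-move time = 1862069 / 34.5, so 53973 s.
Layers = ⌈172/0.29⌉ = 594.
Non-print overhead = 594 × 1.8, so 1069.2 s.
Total = 53973 + 1069.2 = 55042.2 s = 15.29 hours.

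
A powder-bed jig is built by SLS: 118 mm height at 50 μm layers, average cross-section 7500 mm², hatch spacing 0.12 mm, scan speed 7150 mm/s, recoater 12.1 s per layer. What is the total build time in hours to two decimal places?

13.66 hours

Number of layers: 118 / 0.05 → 2360 (rounded up).
Per-layer scan distance: 7500 / 0.12 → 62500 mm.
Laser time per layer: 62500 / 7150 → 8.7413 s.
Per-layer time = 8.7413 + 12.1 = 20.8413 s.
Total: 2360 × 20.8413 s = 49185.468 s → 13.66 hours.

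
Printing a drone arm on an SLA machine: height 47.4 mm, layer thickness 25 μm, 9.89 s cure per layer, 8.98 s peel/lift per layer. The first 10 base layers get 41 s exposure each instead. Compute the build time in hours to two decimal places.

10.02 hours

Layer count = ceil(47.4 / 0.025) = 1896.
Base layers = 10 × (41 + 8.98), so 499.8 s.
Regular layers = 1886 × (9.89 + 8.98), so 35588.82 s.
Total = 499.8 + 35588.82 = 36088.62 s = 10.02 hours.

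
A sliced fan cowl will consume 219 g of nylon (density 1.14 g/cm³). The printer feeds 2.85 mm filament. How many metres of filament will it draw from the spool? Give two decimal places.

30.11 m

Extruded volume: 219/1.14 = 192.1053 cm³ (192105.3 mm³).
Filament cross-section = π × (2.85/2)² = 6.3794 mm².
L = V/A = 192105.3/6.3794 = 30113.38 mm → 30.11 m.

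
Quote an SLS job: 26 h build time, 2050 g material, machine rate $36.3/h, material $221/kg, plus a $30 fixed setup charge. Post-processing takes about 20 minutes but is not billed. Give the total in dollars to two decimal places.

Time charge = 36.3 × 26 = $943.80.
Feedstock cost = 221 × 2050/1000 = $453.05.
Total = 943.80 + 453.05 + 30 = $1426.85.

$1426.85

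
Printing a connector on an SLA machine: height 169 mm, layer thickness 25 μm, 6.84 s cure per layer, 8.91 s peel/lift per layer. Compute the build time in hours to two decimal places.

29.58 hours

Layers = ⌈169/0.025⌉ = 6760.
Each layer takes = 6.84 + 8.91 = 15.75 s.
Total = 6760 × 15.75 = 106470 s = 29.58 hours.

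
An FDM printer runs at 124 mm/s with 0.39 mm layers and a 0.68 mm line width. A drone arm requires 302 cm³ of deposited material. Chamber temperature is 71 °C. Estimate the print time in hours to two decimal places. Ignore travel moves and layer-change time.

Extrusion cross-section = 0.39 × 0.68, so 0.2652 mm².
Total extruded path = 302000/0.2652 = 1138763.2 mm.
Time extruding: 1138763.2 / 124 → 9183.6 s.
Converting: 9183.6 s = 2.55 hours.

2.55 hours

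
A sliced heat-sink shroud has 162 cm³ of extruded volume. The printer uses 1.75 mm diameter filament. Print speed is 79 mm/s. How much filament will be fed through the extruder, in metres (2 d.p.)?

Cross-section of 1.75 mm filament: π·(1.75/2)² = 2.4053 mm².
Length = 162 cm³ / 2.4053 mm² = 162000 / 2.4053 = 67351.27 mm = 67.35 m.

67.35 m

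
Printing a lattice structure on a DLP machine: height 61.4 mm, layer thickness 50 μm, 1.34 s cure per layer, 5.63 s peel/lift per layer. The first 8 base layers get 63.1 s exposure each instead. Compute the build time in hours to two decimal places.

2.51 hours

Number of layers: 61.4 / 0.05 → 1228 (rounded up).
Bottom layers = 8 × (63.1 + 5.63), so 549.84 s.
Normal layers = 1220 × (1.34 + 5.63) = 8503.4 s.
Total = 549.84 + 8503.4 = 9053.24 s = 2.51 hours.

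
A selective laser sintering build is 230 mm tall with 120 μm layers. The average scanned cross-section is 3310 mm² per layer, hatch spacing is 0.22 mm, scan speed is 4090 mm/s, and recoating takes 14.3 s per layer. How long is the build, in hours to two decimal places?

Layers = ⌈230/0.12⌉ = 1917.
Per-layer scan distance: 3310 / 0.22 → 15045.5 mm.
Per-layer scan time = 15045.5 / 4090 = 3.6786 s.
Time per layer = 3.6786 + 14.3 = 17.9786 s.
Build time = 1917 × 17.9786 = 34464.9762 s = 9.57 hours.

9.57 hours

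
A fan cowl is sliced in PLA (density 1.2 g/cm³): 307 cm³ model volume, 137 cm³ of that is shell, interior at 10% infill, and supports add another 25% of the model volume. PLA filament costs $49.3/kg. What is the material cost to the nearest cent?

$13.65

Interior volume = 307 − 137, so 170 cm³.
Infill volume = 0.10 × 170, so 17 cm³.
Support = 0.25 × 307 = 76.75 cm³.
Total printed volume: 137 + 17 + 76.75 → 230.75 cm³.
Mass = 230.75 × 1.2 = 276.9 g.
At $49.3/kg: 276.9/1000 × 49.3 = $13.65.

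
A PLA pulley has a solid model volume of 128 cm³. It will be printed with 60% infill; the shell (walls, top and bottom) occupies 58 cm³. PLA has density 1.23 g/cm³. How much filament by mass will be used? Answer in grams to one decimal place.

123.0 g

Interior volume: 128 − 58 → 70 cm³.
Infill volume = 0.60 × 70 = 42 cm³.
Deposited volume = 58 + 42 = 100 cm³.
Mass = 100 × 1.23, so 123 g.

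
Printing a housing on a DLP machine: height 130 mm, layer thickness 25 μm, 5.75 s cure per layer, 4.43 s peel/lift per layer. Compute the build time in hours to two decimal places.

Number of layers: 130 / 0.025 → 5200 (rounded up).
Cycle time: 5.75 + 4.43 → 10.18 s.
Total = 5200 × 10.18 = 52936 s = 14.70 hours.

14.70 hours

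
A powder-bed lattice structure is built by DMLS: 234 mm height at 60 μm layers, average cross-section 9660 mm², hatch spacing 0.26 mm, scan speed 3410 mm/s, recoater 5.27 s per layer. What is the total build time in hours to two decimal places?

17.51 hours

Number of layers: 234 / 0.06 → 3900 (rounded up).
Scan path per layer: 9660 / 0.26 → 37153.8 mm.
Scan time per layer = 37153.8 / 3410 = 10.8955 s.
Per-layer time = 10.8955 + 5.27, so 16.1655 s.
Total: 3900 × 16.1655 s = 63045.45 s → 17.51 hours.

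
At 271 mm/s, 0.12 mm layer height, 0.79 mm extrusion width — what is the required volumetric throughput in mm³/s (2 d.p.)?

A = 0.12 × 0.79, so 0.0948 mm².
Q = v·A = 271 × 0.0948 = 25.69 mm³/s.

25.69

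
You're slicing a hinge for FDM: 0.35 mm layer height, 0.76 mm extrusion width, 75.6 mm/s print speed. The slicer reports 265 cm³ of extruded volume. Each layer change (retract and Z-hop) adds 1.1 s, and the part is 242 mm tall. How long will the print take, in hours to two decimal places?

Bead cross-section = 0.35 × 0.76 = 0.266 mm².
Path length: 265000 mm³ / 0.266 mm² → 996240.6 mm.
Time extruding = 996240.6 / 75.6 = 13177.8 s.
Layer count = ceil(242 / 0.35) = 692.
Z-hop total = 692 × 1.1 = 761.2 s.
Altogether 13177.8 + 761.2 = 13939 s, i.e. 3.87 hours.

3.87 hours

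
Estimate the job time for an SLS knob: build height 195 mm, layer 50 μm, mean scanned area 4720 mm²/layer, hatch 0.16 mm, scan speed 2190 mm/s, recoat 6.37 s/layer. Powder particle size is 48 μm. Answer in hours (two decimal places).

Layers = ⌈195/0.05⌉ = 3900.
Per-layer scan distance: 4720 / 0.16 → 29500 mm.
Per-layer scan time = 29500 / 2190, so 13.4703 s.
Layer cycle = 13.4703 + 6.37 = 19.8403 s.
Build time = 3900 × 19.8403 = 77377.17 s = 21.49 hours.

21.49 hours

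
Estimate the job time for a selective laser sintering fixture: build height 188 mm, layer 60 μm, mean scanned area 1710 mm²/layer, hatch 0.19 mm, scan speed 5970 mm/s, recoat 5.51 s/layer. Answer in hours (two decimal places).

6.11 hours

Number of layers: 188 / 0.06 → 3134 (rounded up).
Scan path per layer: 1710 / 0.19 → 9000 mm.
Scan time per layer = 9000 / 5970, so 1.5075 s.
Layer cycle: 1.5075 + 5.51 → 7.0175 s.
Total: 3134 × 7.0175 s = 21992.845 s → 6.11 hours.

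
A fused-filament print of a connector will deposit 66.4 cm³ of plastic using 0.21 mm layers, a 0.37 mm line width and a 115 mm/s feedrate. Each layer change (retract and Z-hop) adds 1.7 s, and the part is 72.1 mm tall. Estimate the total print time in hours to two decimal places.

Extrusion cross-section = 0.21 × 0.37 = 0.0777 mm².
Path length: 66400 mm³ / 0.0777 mm² → 854568.9 mm.
Time extruding = 854568.9 / 115 = 7431 s.
Layer count = ceil(72.1 / 0.21) = 344.
Layer-change overhead: 344 × 1.7 → 584.8 s.
Total = 7431 + 584.8 = 8015.8 s = 2.23 hours.

2.23 hours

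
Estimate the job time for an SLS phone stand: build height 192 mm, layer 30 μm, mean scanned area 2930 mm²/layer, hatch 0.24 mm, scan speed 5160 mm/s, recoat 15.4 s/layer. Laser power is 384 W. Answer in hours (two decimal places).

Layers = ⌈192/0.03⌉ = 6400.
Hatch length per layer = 2930 / 0.24, so 12208.3 mm.
Laser time per layer = 12208.3 / 5160, so 2.3659 s.
Per-layer time = 2.3659 + 15.4 = 17.7659 s.
6400 layers × 17.7659 s/layer = 113701.76 s, i.e. 31.58 hours.

31.58 hours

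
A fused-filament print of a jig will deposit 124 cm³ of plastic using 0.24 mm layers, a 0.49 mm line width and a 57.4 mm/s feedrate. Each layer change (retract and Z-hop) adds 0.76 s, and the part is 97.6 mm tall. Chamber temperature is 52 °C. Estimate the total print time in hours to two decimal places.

Extrusion cross-section = 0.24 × 0.49 = 0.1176 mm².
Toolpath length = 124 cm³ / 0.1176 mm² = 124000 / 0.1176 = 1054421.8 mm.
Time extruding: 1054421.8 / 57.4 → 18369.7 s.
Number of layers: 97.6 / 0.24 → 407 (rounded up).
Z-hop total = 407 × 0.76, so 309.32 s.
Total = 18369.7 + 309.32 = 18679.02 s = 5.19 hours.

5.19 hours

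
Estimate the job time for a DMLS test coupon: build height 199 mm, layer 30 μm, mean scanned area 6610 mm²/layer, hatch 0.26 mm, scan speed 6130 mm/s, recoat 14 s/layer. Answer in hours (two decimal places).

Layer count = ceil(199 / 0.03) = 6634.
Hatch length per layer = 6610 / 0.26 = 25423.1 mm.
Laser time per layer = 25423.1 / 6130, so 4.1473 s.
Per-layer time = 4.1473 + 14 = 18.1473 s.
Total: 6634 × 18.1473 s = 120389.1882 s → 33.44 hours.

33.44 hours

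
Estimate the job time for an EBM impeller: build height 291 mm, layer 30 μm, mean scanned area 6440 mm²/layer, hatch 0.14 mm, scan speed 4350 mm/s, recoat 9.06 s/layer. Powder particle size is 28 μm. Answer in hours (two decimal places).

52.90 hours

Layers = ⌈291/0.03⌉ = 9700.
Per-layer scan distance = 6440 / 0.14, so 46000 mm.
Scan time per layer: 46000 / 4350 → 10.5747 s.
Time per layer = 10.5747 + 9.06, so 19.6347 s.
Total: 9700 × 19.6347 s = 190456.59 s → 52.90 hours.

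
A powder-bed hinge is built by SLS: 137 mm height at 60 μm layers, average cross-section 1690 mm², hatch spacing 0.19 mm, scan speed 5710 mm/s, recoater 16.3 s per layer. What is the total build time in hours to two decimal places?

Layer count = ceil(137 / 0.06) = 2284.
Hatch length per layer = 1690 / 0.19 = 8894.7 mm.
Per-layer scan time = 8894.7 / 5710 = 1.5577 s.
Layer cycle = 1.5577 + 16.3, so 17.8577 s.
Build time = 2284 × 17.8577 = 40786.9868 s = 11.33 hours.

11.33 hours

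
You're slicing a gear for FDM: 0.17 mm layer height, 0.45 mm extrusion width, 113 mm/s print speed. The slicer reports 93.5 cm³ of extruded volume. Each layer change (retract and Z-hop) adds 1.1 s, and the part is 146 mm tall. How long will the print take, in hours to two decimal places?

Bead cross-section = 0.17 × 0.45, so 0.0765 mm².
Total extruded path = 93500/0.0765 = 1222222.2 mm.
Print-move time = 1222222.2 / 113 = 10816.1 s.
Number of layers: 146 / 0.17 → 859 (rounded up).
Non-print overhead: 859 × 1.1 → 944.9 s.
Altogether 10816.1 + 944.9 = 11761 s, i.e. 3.27 hours.

3.27 hours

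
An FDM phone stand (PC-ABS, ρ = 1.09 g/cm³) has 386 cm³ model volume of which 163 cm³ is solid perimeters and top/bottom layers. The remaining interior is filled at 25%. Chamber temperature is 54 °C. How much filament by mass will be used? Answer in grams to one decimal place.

238.4 g

Volume inside the shell: 386 − 163 → 223 cm³.
Infill deposited = 0.25 × 223, so 55.75 cm³.
Total extruded: 163 + 55.75 → 218.75 cm³.
Mass = 218.75 × 1.09 = 238.4375 g.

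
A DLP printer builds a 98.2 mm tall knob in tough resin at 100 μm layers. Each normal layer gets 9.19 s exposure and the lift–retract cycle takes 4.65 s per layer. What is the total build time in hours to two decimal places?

Number of layers: 98.2 / 0.1 → 982 (rounded up).
Cycle time = 9.19 + 4.65, so 13.84 s.
Build time: 982 × 13.84 s = 13590.88 s, i.e. 3.78 hours.

3.78 hours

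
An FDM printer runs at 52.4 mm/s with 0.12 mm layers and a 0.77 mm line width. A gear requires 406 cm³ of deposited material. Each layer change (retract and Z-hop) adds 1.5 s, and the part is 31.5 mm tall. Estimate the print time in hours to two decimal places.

23.40 hours

Bead cross-section = 0.12 × 0.77 = 0.0924 mm².
Toolpath length = 406 cm³ / 0.0924 mm² = 406000 / 0.0924 = 4393939.4 mm.
Extrusion time = 4393939.4 / 52.4, so 83853.8 s.
Layer count = ceil(31.5 / 0.12) = 263.
Layer-change overhead = 263 × 1.5, so 394.5 s.
Altogether 83853.8 + 394.5 = 84248.3 s, i.e. 23.40 hours.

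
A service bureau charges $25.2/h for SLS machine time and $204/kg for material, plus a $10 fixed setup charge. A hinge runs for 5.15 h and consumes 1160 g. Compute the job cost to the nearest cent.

$376.42

Time charge = 25.2 × 5.15 = $129.78.
Material cost: 204 × 1160/1000 → $236.64.
Total = 129.78 + 236.64 + 10 = $376.42.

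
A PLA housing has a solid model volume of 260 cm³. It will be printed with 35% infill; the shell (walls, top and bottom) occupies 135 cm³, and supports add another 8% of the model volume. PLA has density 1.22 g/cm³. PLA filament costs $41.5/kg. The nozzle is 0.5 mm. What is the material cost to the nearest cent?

$10.10

Volume inside the shell: 260 − 135 → 125 cm³.
Infill deposited = 0.35 × 125 = 43.75 cm³.
Support = 0.08 × 260 = 20.8 cm³.
Total extruded: 135 + 43.75 + 20.8 → 199.55 cm³.
Mass = 199.55 × 1.22 = 243.451 g.
Cost = 243.451 g / 1000 × $41.5/kg = $10.10.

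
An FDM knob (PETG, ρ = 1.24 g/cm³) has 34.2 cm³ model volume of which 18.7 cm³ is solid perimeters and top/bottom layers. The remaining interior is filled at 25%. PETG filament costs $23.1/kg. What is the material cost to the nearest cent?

Interior volume = 34.2 − 18.7, so 15.5 cm³.
Deposited infill = 0.25 × 15.5, so 3.875 cm³.
Total extruded: 18.7 + 3.875 → 22.575 cm³.
Mass = 22.575 × 1.24 = 27.993 g.
At $23.1/kg: 27.993/1000 × 23.1 = $0.65.

$0.65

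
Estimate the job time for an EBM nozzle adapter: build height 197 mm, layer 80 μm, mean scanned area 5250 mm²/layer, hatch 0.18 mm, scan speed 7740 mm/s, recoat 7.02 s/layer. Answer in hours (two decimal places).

Layer count = ceil(197 / 0.08) = 2463.
Scan path per layer: 5250 / 0.18 → 29166.7 mm.
Scan time per layer = 29166.7 / 7740 = 3.7683 s.
Layer cycle = 3.7683 + 7.02, so 10.7883 s.
Build time = 2463 × 10.7883 = 26571.5829 s = 7.38 hours.

7.38 hours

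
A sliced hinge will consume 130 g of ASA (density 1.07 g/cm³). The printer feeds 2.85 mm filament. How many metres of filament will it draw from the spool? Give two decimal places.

19.04 m

Extruded volume: 130/1.07 = 121.4953 cm³ (121495.3 mm³).
Cross-section of 2.85 mm filament: π·(2.85/2)² = 6.3794 mm².
L = V/A = 121495.3/6.3794 = 19044.94 mm → 19.04 m.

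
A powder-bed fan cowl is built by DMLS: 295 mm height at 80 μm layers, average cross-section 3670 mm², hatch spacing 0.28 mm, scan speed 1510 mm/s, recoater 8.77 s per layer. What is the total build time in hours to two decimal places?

Layers = ⌈295/0.08⌉ = 3688.
Hatch length per layer = 3670 / 0.28, so 13107.1 mm.
Scan time per layer = 13107.1 / 1510, so 8.6802 s.
Per-layer time: 8.6802 + 8.77 → 17.4502 s.
Total: 3688 × 17.4502 s = 64356.3376 s → 17.88 hours.

17.88 hours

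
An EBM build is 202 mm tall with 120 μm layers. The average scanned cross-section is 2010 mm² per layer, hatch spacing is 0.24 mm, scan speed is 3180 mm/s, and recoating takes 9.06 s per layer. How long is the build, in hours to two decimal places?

5.47 hours

Layers = ⌈202/0.12⌉ = 1684.
Scan path per layer: 2010 / 0.24 → 8375 mm.
Scan time per layer = 8375 / 3180 = 2.6336 s.
Time per layer = 2.6336 + 9.06, so 11.6936 s.
Build time = 1684 × 11.6936 = 19692.0224 s = 5.47 hours.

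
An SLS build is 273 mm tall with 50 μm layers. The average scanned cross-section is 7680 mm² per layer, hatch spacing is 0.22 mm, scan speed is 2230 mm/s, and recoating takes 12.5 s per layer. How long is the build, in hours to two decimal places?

42.70 hours

Layer count = ceil(273 / 0.05) = 5460.
Hatch length per layer = 7680 / 0.22 = 34909.1 mm.
Laser time per layer: 34909.1 / 2230 → 15.6543 s.
Per-layer time = 15.6543 + 12.5 = 28.1543 s.
Build time = 5460 × 28.1543 = 153722.478 s = 42.70 hours.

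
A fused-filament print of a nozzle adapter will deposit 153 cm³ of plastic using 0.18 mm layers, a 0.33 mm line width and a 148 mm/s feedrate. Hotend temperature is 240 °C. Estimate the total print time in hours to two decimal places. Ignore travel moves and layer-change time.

Line area: 0.18 × 0.33 → 0.0594 mm².
Total extruded path = 153000/0.0594 = 2575757.6 mm.
Time extruding: 2575757.6 / 148 → 17403.8 s.
That's 17403.8 s → 4.83 hours.

4.83 hours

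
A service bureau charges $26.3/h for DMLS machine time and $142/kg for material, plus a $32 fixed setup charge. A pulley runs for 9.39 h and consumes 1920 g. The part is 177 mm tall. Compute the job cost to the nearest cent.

$551.60

Machine-time cost = 26.3 × 9.39, so $246.957.
Material cost = 142 × 1920/1000 = $272.64.
Adding setup: 246.957 + 272.64 + 32 → 551.597 ≈ $551.60.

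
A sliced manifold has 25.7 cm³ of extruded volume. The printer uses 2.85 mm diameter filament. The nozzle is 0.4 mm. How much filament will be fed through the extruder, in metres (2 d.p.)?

Filament cross-section = π × (2.85/2)² = 6.3794 mm².
L = 25700 mm³ / 6.3794 mm² = 4028.59 mm, i.e. 4.03 m.

4.03 m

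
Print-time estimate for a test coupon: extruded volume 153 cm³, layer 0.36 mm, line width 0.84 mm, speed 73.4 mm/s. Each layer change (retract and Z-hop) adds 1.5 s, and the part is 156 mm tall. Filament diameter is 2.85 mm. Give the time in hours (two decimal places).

Bead cross-section = 0.36 × 0.84 = 0.3024 mm².
Toolpath length = 153 cm³ / 0.3024 mm² = 153000 / 0.3024 = 505952.4 mm.
Extrusion time = 505952.4 / 73.4 = 6893.1 s.
Layer count = ceil(156 / 0.36) = 434.
Non-print overhead: 434 × 1.5 → 651 s.
Altogether 6893.1 + 651 = 7544.1 s, i.e. 2.10 hours.

2.10 hours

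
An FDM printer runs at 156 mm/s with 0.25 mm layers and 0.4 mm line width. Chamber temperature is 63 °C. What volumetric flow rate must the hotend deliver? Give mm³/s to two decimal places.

A: 0.25 × 0.4 → 0.1 mm².
Volumetric flow = 156 × 0.1 = 15.60 mm³/s.

15.60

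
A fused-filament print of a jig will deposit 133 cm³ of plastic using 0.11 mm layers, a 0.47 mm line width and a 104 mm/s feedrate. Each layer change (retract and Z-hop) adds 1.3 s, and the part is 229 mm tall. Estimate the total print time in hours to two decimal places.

7.62 hours

Extrusion cross-section: 0.11 × 0.47 → 0.0517 mm².
Path length: 133000 mm³ / 0.0517 mm² → 2572533.8 mm.
Time extruding: 2572533.8 / 104 → 24735.9 s.
Number of layers: 229 / 0.11 → 2082 (rounded up).
Z-hop total = 2082 × 1.3, so 2706.6 s.
Altogether 24735.9 + 2706.6 = 27442.5 s, i.e. 7.62 hours.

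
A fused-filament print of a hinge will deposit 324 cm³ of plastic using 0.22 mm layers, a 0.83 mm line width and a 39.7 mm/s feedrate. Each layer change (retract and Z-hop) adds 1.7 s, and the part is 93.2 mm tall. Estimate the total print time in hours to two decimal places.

Line area = 0.22 × 0.83 = 0.1826 mm².
Path length: 324000 mm³ / 0.1826 mm² → 1774370.2 mm.
Time extruding: 1774370.2 / 39.7 → 44694.5 s.
Layer count = ceil(93.2 / 0.22) = 424.
Non-print overhead: 424 × 1.7 → 720.8 s.
Altogether 44694.5 + 720.8 = 45415.3 s, i.e. 12.62 hours.

12.62 hours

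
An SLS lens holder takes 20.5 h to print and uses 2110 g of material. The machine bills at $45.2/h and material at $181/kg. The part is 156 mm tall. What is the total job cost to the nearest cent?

Machine-time cost: 45.2 × 20.5 → $926.60.
Feedstock cost = 181 × 2110/1000 = $381.91.
Total = 926.60 + 381.91 = $1308.51.

$1308.51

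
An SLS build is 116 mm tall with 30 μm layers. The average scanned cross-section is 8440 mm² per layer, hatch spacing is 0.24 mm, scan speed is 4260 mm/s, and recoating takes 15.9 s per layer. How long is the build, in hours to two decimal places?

25.95 hours

Layer count = ceil(116 / 0.03) = 3867.
Per-layer scan distance = 8440 / 0.24, so 35166.7 mm.
Laser time per layer: 35166.7 / 4260 → 8.2551 s.
Time per layer = 8.2551 + 15.9, so 24.1551 s.
3867 layers × 24.1551 s/layer = 93407.7717 s, i.e. 25.95 hours.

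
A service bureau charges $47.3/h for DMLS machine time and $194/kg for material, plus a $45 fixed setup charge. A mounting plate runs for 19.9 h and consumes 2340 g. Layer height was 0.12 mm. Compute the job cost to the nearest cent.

Time charge: 47.3 × 19.9 → $941.27.
Feedstock cost = 194 × 2340/1000 = $453.96.
Total = 941.27 + 453.96 + 45 = $1440.23.

$1440.23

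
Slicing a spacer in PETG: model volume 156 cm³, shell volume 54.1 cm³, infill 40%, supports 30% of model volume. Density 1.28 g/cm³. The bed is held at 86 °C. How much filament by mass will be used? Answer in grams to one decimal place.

Volume inside the shell = 156 − 54.1 = 101.9 cm³.
Infill deposited = 0.40 × 101.9 = 40.76 cm³.
Support: 0.30 × 156 → 46.8 cm³.
Total printed volume = 54.1 + 40.76 + 46.8 = 141.66 cm³.
Mass: 141.66 × 1.28 → 181.3248 g.

181.3 g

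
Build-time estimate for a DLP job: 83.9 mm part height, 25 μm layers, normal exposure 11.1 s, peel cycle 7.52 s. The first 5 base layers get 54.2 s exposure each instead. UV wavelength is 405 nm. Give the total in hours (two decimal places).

Layers = ⌈83.9/0.025⌉ = 3356.
Bottom layers = 5 × (54.2 + 7.52), so 308.6 s.
Remaining layers: 3351 × (11.1 + 7.52) → 62395.62 s.
Total = 308.6 + 62395.62 = 62704.22 s = 17.42 hours.

17.42 hours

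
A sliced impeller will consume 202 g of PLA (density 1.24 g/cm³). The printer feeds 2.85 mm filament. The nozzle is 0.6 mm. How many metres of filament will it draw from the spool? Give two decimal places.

25.54 m

Extruded volume: 202/1.24 = 162.9032 cm³ (162903.2 mm³).
Filament cross-section = π × (2.85/2)² = 6.3794 mm².
L = V/A = 162903.2/6.3794 = 25535.82 mm → 25.54 m.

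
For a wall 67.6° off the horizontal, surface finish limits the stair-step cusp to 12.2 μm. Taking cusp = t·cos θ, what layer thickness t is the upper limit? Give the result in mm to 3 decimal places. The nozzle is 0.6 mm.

0.032 mm

cos(67.6°) = 0.3811; t_max = 0.0122/0.3811 = 0.032 mm.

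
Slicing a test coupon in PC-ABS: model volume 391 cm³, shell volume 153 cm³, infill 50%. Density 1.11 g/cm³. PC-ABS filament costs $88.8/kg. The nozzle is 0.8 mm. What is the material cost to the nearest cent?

$26.81

Infill region = 391 − 153 = 238 cm³.
Infill volume: 0.50 × 238 → 119 cm³.
Total printed volume = 153 + 119, so 272 cm³.
Mass = 272 × 1.11 = 301.92 g.
Cost = 301.92 g / 1000 × $88.8/kg = $26.81.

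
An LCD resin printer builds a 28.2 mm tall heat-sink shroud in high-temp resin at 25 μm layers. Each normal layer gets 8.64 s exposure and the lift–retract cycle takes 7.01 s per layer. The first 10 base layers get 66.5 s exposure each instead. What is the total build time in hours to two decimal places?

Layer count = ceil(28.2 / 0.025) = 1128.
Base layers = 10 × (66.5 + 7.01) = 735.1 s.
Remaining layers = 1118 × (8.64 + 7.01), so 17496.7 s.
Total = 735.1 + 17496.7 = 18231.8 s = 5.06 hours.

5.06 hours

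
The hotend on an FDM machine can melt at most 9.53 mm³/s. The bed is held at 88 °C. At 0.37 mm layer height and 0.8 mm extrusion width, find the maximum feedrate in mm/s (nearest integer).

Bead cross-section = 0.37 × 0.8 = 0.296 mm².
v_max = Q/A = 9.53/0.296 = 32.20 mm/s → 32 mm/s.

32 mm/s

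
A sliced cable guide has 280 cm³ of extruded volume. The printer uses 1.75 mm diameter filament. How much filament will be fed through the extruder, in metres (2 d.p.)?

116.41 m

Cross-section of 1.75 mm filament: π·(1.75/2)² = 2.4053 mm².
Length = 280 cm³ / 2.4053 mm² = 280000 / 2.4053 = 116409.6 mm = 116.41 m.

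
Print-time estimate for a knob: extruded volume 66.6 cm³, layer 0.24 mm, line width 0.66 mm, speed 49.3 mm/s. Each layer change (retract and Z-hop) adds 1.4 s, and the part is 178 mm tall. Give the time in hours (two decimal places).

Line area = 0.24 × 0.66, so 0.1584 mm².
Path length: 66600 mm³ / 0.1584 mm² → 420454.5 mm.
Time extruding = 420454.5 / 49.3, so 8528.5 s.
Layer count = ceil(178 / 0.24) = 742.
Z-hop total = 742 × 1.4 = 1038.8 s.
Altogether 8528.5 + 1038.8 = 9567.3 s, i.e. 2.66 hours.

2.66 hours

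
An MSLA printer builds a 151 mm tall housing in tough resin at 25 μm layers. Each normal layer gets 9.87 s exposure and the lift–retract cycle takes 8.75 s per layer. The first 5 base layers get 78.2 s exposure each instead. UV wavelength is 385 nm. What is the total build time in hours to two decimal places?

31.34 hours

Number of layers: 151 / 0.025 → 6040 (rounded up).
Burn-in layers = 5 × (78.2 + 8.75) = 434.75 s.
Regular layers = 6035 × (9.87 + 8.75), so 112371.7 s.
Total = 434.75 + 112371.7 = 112806.45 s = 31.34 hours.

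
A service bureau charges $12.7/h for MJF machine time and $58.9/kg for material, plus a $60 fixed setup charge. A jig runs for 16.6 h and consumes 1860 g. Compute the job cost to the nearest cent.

$380.37

Machine-time cost = 12.7 × 16.6, so $210.82.
Material cost = 58.9 × 1860/1000 = $109.554.
Adding setup: 210.82 + 109.554 + 60 → 380.374 ≈ $380.37.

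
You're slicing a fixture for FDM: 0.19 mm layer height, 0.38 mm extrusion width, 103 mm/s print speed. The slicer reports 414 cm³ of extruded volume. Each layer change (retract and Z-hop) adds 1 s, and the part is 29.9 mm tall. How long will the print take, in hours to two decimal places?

Bead cross-section = 0.19 × 0.38 = 0.0722 mm².
Total extruded path = 414000/0.0722 = 5734072 mm.
Time extruding = 5734072 / 103, so 55670.6 s.
Number of layers: 29.9 / 0.19 → 158 (rounded up).
Non-print overhead: 158 × 1 → 158 s.
Altogether 55670.6 + 158 = 55828.6 s, i.e. 15.51 hours.

15.51 hours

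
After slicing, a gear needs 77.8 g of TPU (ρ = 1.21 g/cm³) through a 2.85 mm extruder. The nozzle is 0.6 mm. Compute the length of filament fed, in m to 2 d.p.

Extruded volume: 77.8/1.21 = 64.2975 cm³ (64297.5 mm³).
Cross-section of 2.85 mm filament: π·(2.85/2)² = 6.3794 mm².
L = V/A = 64297.5/6.3794 = 10078.93 mm → 10.08 m.

10.08 m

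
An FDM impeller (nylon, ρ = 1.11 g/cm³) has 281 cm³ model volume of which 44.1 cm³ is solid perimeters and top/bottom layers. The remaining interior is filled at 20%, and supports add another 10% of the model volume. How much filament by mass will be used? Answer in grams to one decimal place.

132.7 g

Volume inside the shell: 281 − 44.1 → 236.9 cm³.
Infill volume = 0.20 × 236.9, so 47.38 cm³.
Support: 0.10 × 281 → 28.1 cm³.
Total printed volume = 44.1 + 47.38 + 28.1 = 119.58 cm³.
Mass = 119.58 × 1.11 = 132.7338 g.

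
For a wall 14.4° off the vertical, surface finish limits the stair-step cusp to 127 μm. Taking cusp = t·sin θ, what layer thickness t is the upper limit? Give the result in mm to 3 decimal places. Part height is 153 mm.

0.511 mm

Layer height = cusp / sin(14.4°) = 0.127 / 0.2487 = 0.511 mm.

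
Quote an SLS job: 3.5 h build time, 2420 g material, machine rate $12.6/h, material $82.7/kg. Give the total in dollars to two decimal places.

$244.23

Machine cost: 12.6 × 3.5 → $44.10.
Material cost = 82.7 × 2420/1000 = $200.134.
Job cost: 44.10 + 200.134 = 244.234 ≈ $244.23.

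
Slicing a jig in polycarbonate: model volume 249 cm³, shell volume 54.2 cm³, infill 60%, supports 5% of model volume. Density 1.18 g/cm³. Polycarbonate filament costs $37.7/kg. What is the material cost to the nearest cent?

$8.16

Volume inside the shell = 249 − 54.2 = 194.8 cm³.
Deposited infill = 0.60 × 194.8 = 116.88 cm³.
Support = 0.05 × 249 = 12.45 cm³.
Total printed volume: 54.2 + 116.88 + 12.45 → 183.53 cm³.
Mass: 183.53 × 1.18 → 216.5654 g.
At $37.7/kg: 216.5654/1000 × 37.7 = $8.16.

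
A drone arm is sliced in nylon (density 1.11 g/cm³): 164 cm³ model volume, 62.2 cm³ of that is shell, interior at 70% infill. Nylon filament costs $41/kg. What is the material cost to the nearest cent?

$6.07

Interior volume = 164 − 62.2 = 101.8 cm³.
Infill volume = 0.70 × 101.8 = 71.26 cm³.
Deposited volume = 62.2 + 71.26 = 133.46 cm³.
Mass: 133.46 × 1.11 → 148.1406 g.
Cost = 148.1406 g / 1000 × $41/kg = $6.07.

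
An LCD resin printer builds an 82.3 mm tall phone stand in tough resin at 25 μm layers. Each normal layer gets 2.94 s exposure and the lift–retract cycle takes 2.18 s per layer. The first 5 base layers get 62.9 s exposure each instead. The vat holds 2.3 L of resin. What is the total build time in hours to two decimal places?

4.77 hours

Layer count = ceil(82.3 / 0.025) = 3292.
Base layers = 5 × (62.9 + 2.18) = 325.4 s.
Remaining layers = 3287 × (2.94 + 2.18) = 16829.44 s.
Sum: 325.4 + 16829.44 = 17154.84 s → 4.77 hours.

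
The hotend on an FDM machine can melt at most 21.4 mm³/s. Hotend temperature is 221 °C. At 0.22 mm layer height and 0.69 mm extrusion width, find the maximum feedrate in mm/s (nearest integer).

141 mm/s

Extrusion cross-section = 0.22 × 0.69, so 0.1518 mm².
Max speed = 21.4 / 0.1518 = 140.97 ≈ 141 mm/s.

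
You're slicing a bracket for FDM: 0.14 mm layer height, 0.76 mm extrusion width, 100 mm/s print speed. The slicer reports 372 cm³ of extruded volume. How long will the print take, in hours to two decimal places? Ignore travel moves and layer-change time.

Line area = 0.14 × 0.76, so 0.1064 mm².
Path length: 372000 mm³ / 0.1064 mm² → 3496240.6 mm.
Extrusion time: 3496240.6 / 100 → 34962.4 s.
In the requested units: 34962.4 s = 9.71 hours.

9.71 hours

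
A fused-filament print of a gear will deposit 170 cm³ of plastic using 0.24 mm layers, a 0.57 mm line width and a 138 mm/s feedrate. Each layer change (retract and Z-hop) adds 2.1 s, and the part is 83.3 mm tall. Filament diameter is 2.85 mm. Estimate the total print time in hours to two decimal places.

2.70 hours

Line area: 0.24 × 0.57 → 0.1368 mm².
Path length: 170000 mm³ / 0.1368 mm² → 1242690.1 mm.
Print-move time = 1242690.1 / 138, so 9005 s.
Layer count = ceil(83.3 / 0.24) = 348.
Z-hop total: 348 × 2.1 → 730.8 s.
Total = 9005 + 730.8 = 9735.8 s = 2.70 hours.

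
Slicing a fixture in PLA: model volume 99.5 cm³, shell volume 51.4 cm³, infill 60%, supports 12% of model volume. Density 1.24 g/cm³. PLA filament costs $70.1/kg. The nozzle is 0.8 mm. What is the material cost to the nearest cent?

Infill region = 99.5 − 51.4, so 48.1 cm³.
Infill volume = 0.60 × 48.1 = 28.86 cm³.
Support = 0.12 × 99.5 = 11.94 cm³.
Total extruded = 51.4 + 28.86 + 11.94 = 92.2 cm³.
Mass: 92.2 × 1.24 → 114.328 g.
At $70.1/kg: 114.328/1000 × 70.1 = $8.01.

$8.01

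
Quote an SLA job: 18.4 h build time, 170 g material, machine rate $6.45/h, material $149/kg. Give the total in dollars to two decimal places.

Machine cost = 6.45 × 18.4, so $118.68.
Material cost = 149 × 170/1000, so $25.33.
Total = 118.68 + 25.33 = $144.01.

$144.01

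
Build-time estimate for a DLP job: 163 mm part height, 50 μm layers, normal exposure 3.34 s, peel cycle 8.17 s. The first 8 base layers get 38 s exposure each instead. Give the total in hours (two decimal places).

10.50 hours

Number of layers: 163 / 0.05 → 3260 (rounded up).
Base layers = 8 × (38 + 8.17), so 369.36 s.
Regular layers: 3252 × (3.34 + 8.17) → 37430.52 s.
Sum: 369.36 + 37430.52 = 37799.88 s → 10.50 hours.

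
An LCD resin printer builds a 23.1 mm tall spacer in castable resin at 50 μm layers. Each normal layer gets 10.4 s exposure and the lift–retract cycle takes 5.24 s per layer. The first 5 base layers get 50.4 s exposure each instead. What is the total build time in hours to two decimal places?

2.06 hours

Number of layers: 23.1 / 0.05 → 462 (rounded up).
Base layers: 5 × (50.4 + 5.24) → 278.2 s.
Remaining layers = 457 × (10.4 + 5.24), so 7147.48 s.
Sum: 278.2 + 7147.48 = 7425.68 s → 2.06 hours.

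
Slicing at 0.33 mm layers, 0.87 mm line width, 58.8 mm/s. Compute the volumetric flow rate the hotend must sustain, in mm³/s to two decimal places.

Bead cross-section: 0.33 × 0.87 → 0.2871 mm².
Q = v·A = 58.8 × 0.2871 = 16.88 mm³/s.

16.88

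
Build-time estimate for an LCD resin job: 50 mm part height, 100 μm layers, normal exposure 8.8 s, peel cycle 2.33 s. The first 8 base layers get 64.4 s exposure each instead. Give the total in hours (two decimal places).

1.67 hours

Layer count = ceil(50 / 0.1) = 500.
Bottom layers = 8 × (64.4 + 2.33), so 533.84 s.
Remaining layers = 492 × (8.8 + 2.33), so 5475.96 s.
Total = 533.84 + 5475.96 = 6009.8 s = 1.67 hours.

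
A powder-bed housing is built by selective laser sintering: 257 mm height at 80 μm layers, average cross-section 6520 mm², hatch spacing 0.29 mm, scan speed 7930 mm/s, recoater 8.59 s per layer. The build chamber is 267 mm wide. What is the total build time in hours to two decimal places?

10.20 hours

Number of layers: 257 / 0.08 → 3213 (rounded up).
Scan path per layer = 6520 / 0.29, so 22482.8 mm.
Laser time per layer: 22482.8 / 7930 → 2.8352 s.
Layer cycle = 2.8352 + 8.59 = 11.4252 s.
3213 layers × 11.4252 s/layer = 36709.1676 s, i.e. 10.20 hours.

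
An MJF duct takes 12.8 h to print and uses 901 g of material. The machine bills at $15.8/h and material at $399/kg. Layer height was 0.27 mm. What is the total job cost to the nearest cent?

$561.74

Machine-time cost = 15.8 × 12.8, so $202.24.
Material charge = 399 × 901/1000 = $359.499.
Total = 202.24 + 359.499 = 561.739 ≈ $561.74.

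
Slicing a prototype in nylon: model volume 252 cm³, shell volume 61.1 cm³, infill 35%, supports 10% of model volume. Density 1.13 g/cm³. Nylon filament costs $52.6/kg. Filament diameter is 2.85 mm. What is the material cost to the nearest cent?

Interior volume = 252 − 61.1 = 190.9 cm³.
Infill deposited = 0.35 × 190.9 = 66.815 cm³.
Support = 0.10 × 252 = 25.2 cm³.
Total extruded = 61.1 + 66.815 + 25.2 = 153.115 cm³.
Mass = 153.115 × 1.13 = 173.01995 g.
Cost = 173.01995 g / 1000 × $52.6/kg = $9.10.

$9.10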